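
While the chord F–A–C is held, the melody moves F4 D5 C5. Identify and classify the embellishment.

D5 is an appoggiatura.

The harmony at that moment is F major triad (F, A, C); D5 is not a chord tone.
It is approached by leap up from F4 and left by step down to C5.
Leap in, step out — an appoggiatura.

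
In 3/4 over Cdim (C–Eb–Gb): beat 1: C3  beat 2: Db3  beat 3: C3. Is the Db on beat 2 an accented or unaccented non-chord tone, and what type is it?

Unaccented neighbor tone.

The harmony at that moment is C diminished triad (C, Eb, Gb); Db3 is not a chord tone.
It is approached by step up from C3 and left by step down to C3.
Step away and step back to the same note — a neighbor tone (upper neighbor).
It falls on a weak beat, so it is unaccented.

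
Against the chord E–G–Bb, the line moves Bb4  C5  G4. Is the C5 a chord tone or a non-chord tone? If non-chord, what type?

Non-chord tone — an escape tone.

The harmony at that moment is E diminished triad (E, G, Bb); C5 is not a chord tone.
It is approached by step up from Bb4 and left by leap down to G4.
Step in, leap out — an escape tone.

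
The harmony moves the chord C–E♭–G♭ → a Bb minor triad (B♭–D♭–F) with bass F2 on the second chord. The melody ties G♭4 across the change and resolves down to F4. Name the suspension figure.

At the second chord the bass is F2. The suspended G♭4 lies a ninth above the bass; after resolving down by step to F4, the interval above the bass becomes an octave.
Suspension figures are named by those two intervals: 9–8.

9–8 suspension.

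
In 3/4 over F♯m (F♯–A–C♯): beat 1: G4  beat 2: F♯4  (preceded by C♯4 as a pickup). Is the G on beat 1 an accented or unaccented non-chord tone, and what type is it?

Accented appoggiatura.

The harmony at that moment is F♯ minor triad (F♯, A, C♯); G4 is not a chord tone.
It is approached by leap up from C♯4 and left by step down to F♯4.
Leap in, step out — an appoggiatura.
It falls on the downbeat, so it is accented.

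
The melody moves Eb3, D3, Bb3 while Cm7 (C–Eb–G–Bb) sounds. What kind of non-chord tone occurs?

D3 is an escape tone.

The harmony at that moment is C minor seventh chord (C, Eb, G, Bb); D3 is not a chord tone.
It is approached by step down from Eb3 and left by leap up to Bb3.
Step in, leap out — an escape tone.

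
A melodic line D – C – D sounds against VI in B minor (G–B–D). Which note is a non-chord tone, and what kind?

C is a neighbor tone.

The harmony at that moment is G major triad (G, B, D); C is not a chord tone.
It is approached by step down from D and left by step up to D.
Step away and step back to the same note — a neighbor tone (lower neighbor).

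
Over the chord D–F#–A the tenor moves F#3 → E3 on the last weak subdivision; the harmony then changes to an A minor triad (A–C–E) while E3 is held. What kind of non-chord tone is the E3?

E3 is an anticipation.

The harmony at that moment is D major triad (D, F#, A); E3 is not a chord tone.
It is approached by step down from F#3 and then sustained as the same pitch into the next harmony.
Arriving early and becoming a chord tone when the harmony changes — an anticipation.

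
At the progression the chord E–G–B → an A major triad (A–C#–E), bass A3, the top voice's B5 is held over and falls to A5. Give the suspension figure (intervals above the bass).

At the second chord the bass is A3. The suspended B5 lies a ninth above the bass; after resolving down by step to A5, the interval above the bass becomes an octave.
Suspension figures are named by those two intervals: 9–8.

9–8 suspension.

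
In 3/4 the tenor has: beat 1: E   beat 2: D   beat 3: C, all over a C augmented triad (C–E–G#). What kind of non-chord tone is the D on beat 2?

Passing tone.

The harmony at that moment is C augmented triad (C, E, G#); D is not a chord tone.
It is approached by step down from E and left by step down to C.
Step in, step out in the same direction — a passing tone.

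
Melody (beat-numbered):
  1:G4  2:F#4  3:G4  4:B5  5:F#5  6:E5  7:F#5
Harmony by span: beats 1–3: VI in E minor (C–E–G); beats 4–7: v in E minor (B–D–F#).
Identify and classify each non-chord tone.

F#4 (beat 2) — neighbor tone; E5 (beat 6) — neighbor tone.

The harmony at that moment is C major triad (C, E, G); F#4 is not a chord tone.
It is approached by step down from G4 and left by step up to G4.
Step away and step back to the same note — a neighbor tone (lower neighbor).
The harmony at that moment is B minor triad (B, D, F#); E5 is not a chord tone.
It is approached by step down from F#5 and left by step up to F#5.
Step away and step back to the same note — a neighbor tone (lower neighbor).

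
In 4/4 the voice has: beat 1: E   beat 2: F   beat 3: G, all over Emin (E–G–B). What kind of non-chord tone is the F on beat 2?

Passing tone.

The harmony at that moment is E minor triad (E, G, B); F is not a chord tone.
It is approached by step up from E and left by step up to G.
Step in, step out in the same direction — a passing tone.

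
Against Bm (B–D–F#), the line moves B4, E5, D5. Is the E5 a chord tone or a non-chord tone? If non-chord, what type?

Non-chord tone — an appoggiatura.

The harmony at that moment is B minor triad (B, D, F#); E5 is not a chord tone.
It is approached by leap up from B4 and left by step down to D5.
Leap in, step out — an appoggiatura.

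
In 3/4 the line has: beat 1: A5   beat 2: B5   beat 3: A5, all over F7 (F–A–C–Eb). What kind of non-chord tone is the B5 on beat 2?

Upper neighbor tone.

The harmony at that moment is F dominant seventh chord (F, A, C, Eb); B5 is not a chord tone.
It is approached by step up from A5 and left by step down to A5.
Step away and step back to the same note — a neighbor tone (upper neighbor).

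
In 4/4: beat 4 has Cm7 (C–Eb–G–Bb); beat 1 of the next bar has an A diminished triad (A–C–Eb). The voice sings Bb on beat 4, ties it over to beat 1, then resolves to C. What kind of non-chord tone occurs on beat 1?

The harmony at that moment is A diminished triad (A, C, Eb); Bb is not a chord tone.
It is held over (the same pitch as the preceding Bb) and left by step up to C.
Held over from the previous chord and resolving up by step — a retardation.

Retardation.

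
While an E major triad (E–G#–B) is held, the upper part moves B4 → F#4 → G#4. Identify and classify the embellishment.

F#4 is an appoggiatura.

The harmony at that moment is E major triad (E, G#, B); F#4 is not a chord tone.
It is approached by leap down from B4 and left by step up to G#4.
Leap in, step out — an appoggiatura.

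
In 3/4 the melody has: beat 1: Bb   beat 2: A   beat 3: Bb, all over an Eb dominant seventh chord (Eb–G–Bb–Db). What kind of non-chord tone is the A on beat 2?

Lower neighbor tone.

The harmony at that moment is Eb dominant seventh chord (Eb, G, Bb, Db); A is not a chord tone.
It is approached by step down from Bb and left by step up to Bb.
Step away and step back to the same note — a neighbor tone (lower neighbor).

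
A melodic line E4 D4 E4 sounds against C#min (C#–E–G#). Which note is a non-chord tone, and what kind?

D4 is a neighbor tone.

The harmony at that moment is C# minor triad (C#, E, G#); D4 is not a chord tone.
It is approached by step down from E4 and left by step up to E4.
Step away and step back to the same note — a neighbor tone (lower neighbor).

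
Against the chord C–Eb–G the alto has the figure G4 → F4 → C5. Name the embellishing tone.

The harmony at that moment is C minor triad (C, Eb, G); F4 is not a chord tone.
It is approached by step down from G4 and left by leap up to C5.
Step in, leap out — an escape tone.

F4 is an escape tone.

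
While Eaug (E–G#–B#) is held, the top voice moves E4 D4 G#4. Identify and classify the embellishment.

The harmony at that moment is E augmented triad (E, G#, B#); D4 is not a chord tone.
It is approached by step down from E4 and left by leap up to G#4.
Step in, leap out — an escape tone.

D4 is an escape tone.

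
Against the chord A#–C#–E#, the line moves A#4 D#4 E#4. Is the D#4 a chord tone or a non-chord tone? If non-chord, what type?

The harmony at that moment is A# minor triad (A#, C#, E#); D#4 is not a chord tone.
It is approached by leap down from A#4 and left by step up to E#4.
Leap in, step out — an appoggiatura.

Non-chord tone — an appoggiatura.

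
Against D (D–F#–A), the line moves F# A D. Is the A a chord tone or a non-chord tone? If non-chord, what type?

D major triad contains D, F#, A; A is the fifth, so it is a chord tone.

Chord tone (the fifth of D major triad).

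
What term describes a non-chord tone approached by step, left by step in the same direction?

Passing tone.

Approach: by step. Departure: by step, continuing in the same direction.
Stepwise on both sides with no change of direction means the note fills in the space between two different chord tones — a passing tone. (Had it turned back to its starting note it would be a neighbor tone instead.)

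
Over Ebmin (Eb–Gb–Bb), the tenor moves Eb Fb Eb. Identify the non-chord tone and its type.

Fb is a neighbor tone.

The harmony at that moment is Eb minor triad (Eb, Gb, Bb); Fb is not a chord tone.
It is approached by step up from Eb and left by step down to Eb.
Step away and step back to the same note — a neighbor tone (upper neighbor).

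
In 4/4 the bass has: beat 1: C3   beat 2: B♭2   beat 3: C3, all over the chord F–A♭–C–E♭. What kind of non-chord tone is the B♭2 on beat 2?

The harmony at that moment is F minor seventh chord (F, A♭, C, E♭); B♭2 is not a chord tone.
It is approached by step down from C3 and left by step up to C3.
Step away and step back to the same note — a neighbor tone (lower neighbor).

Lower neighbor tone.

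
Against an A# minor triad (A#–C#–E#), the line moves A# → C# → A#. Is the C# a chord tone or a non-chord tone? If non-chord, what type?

Chord tone (the third of A# minor triad).

A# minor triad contains A#, C#, E#; C# is the third, so it is a chord tone.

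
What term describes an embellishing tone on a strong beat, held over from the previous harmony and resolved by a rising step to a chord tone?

Approach: by preparation — the pitch is first a chord tone, then held (tied or repeated) while the harmony changes under it. Departure: up by step. Metric position: strong.
A prepared dissonance that resolves upward by step — a retardation. (The same figure resolving downward would be a suspension.)

Retardation.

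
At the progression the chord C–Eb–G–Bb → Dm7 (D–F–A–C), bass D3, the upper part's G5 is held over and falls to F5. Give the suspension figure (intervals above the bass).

At the second chord the bass is D3. The suspended G5 lies a fourth above the bass; after resolving down by step to F5, the interval above the bass becomes a third.
Suspension figures are named by those two intervals: 4–3.

4–3 suspension.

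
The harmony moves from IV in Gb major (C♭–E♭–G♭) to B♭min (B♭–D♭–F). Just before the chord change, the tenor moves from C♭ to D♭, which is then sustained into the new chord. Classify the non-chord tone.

The harmony at that moment is C♭ major triad (C♭, E♭, G♭); D♭ is not a chord tone.
It is approached by step up from C♭ and then sustained as the same pitch into the next harmony.
Arriving early and becoming a chord tone when the harmony changes — an anticipation.

D♭ is an anticipation.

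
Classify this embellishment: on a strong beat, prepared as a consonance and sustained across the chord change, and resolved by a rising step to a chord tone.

Approach: by preparation — the pitch is first a chord tone, then held (tied or repeated) while the harmony changes under it. Departure: up by step. Metric position: strong.
A prepared dissonance that resolves upward by step — a retardation. (The same figure resolving downward would be a suspension.)

Retardation.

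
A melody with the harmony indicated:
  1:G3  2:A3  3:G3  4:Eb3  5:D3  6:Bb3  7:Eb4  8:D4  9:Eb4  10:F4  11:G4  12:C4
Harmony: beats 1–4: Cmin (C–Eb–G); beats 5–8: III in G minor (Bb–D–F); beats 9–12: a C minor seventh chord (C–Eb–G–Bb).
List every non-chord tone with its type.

A3 (beat 2) — neighbor tone; Eb4 (beat 7) — appoggiatura; F4 (beat 10) — passing tone.

The harmony at that moment is C minor triad (C, Eb, G); A3 is not a chord tone.
It is approached by step up from G3 and left by step down to G3.
Step away and step back to the same note — a neighbor tone (upper neighbor).
The harmony at that moment is Bb major triad (Bb, D, F); Eb4 is not a chord tone.
It is approached by leap up from Bb3 and left by step down to D4.
Leap in, step out — an appoggiatura.
The harmony at that moment is C minor seventh chord (C, Eb, G, Bb); F4 is not a chord tone.
It is approached by step up from Eb4 and left by step up to G4.
Step in, step out in the same direction — a passing tone.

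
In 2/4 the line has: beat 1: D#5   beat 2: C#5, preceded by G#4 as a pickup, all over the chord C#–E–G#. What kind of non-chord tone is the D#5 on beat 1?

Appoggiatura.

The harmony at that moment is C# minor triad (C#, E, G#); D#5 is not a chord tone.
It is approached by leap up from G#4 and left by step down to C#5.
Leap in, step out, metrically accented — an appoggiatura.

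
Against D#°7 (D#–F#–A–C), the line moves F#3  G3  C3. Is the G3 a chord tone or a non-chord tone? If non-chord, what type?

The harmony at that moment is D# diminished seventh chord (D#, F#, A, C); G3 is not a chord tone.
It is approached by step up from F#3 and left by leap down to C3.
Step in, leap out — an escape tone.

Non-chord tone — an escape tone.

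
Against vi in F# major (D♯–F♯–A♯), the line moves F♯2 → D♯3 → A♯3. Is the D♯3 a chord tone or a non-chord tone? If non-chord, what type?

Chord tone (the root of D# minor triad).

D# minor triad contains D♯, F♯, A♯; D♯ is the root, so it is a chord tone.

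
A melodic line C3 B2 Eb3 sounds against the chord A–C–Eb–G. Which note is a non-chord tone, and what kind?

B2 is an escape tone.

The harmony at that moment is A half-diminished seventh chord (A, C, Eb, G); B2 is not a chord tone.
It is approached by step down from C3 and left by leap up to Eb3.
Step in, leap out — an escape tone.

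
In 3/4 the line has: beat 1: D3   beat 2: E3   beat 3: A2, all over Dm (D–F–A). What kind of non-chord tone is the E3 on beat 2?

The harmony at that moment is D minor triad (D, F, A); E3 is not a chord tone.
It is approached by step up from D3 and left by leap down to A2.
Step in, leap out, on a weak beat — an escape tone.

Escape tone.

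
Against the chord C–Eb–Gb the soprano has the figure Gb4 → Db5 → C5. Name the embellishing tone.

The harmony at that moment is C diminished triad (C, Eb, Gb); Db5 is not a chord tone.
It is approached by leap up from Gb4 and left by step down to C5.
Leap in, step out — an appoggiatura.

Db5 is an appoggiatura.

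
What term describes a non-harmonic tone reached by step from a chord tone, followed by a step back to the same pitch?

Approach: by step. Departure: by step in the opposite direction, back to the starting pitch.
Stepwise on both sides but reversing to return to the same chord tone — a neighbor tone. (Had it continued onward in the same direction it would be a passing tone instead.)

Neighbor tone.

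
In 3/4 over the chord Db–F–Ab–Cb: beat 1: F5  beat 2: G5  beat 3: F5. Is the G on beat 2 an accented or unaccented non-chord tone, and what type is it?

Unaccented neighbor tone.

The harmony at that moment is Db dominant seventh chord (Db, F, Ab, Cb); G5 is not a chord tone.
It is approached by step up from F5 and left by step down to F5.
Step away and step back to the same note — a neighbor tone (upper neighbor).
It falls on a weak beat, so it is unaccented.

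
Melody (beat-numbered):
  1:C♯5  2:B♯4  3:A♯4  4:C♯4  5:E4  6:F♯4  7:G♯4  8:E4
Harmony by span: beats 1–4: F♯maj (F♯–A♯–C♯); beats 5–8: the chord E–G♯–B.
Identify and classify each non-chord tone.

B♯4 (beat 2) — passing tone; F♯4 (beat 6) — passing tone.

The harmony at that moment is F♯ major triad (F♯, A♯, C♯); B♯4 is not a chord tone.
It is approached by step down from C♯5 and left by step down to A♯4.
Step in, step out in the same direction — a passing tone.
The harmony at that moment is E major triad (E, G♯, B); F♯4 is not a chord tone.
It is approached by step up from E4 and left by step up to G♯4.
Step in, step out in the same direction — a passing tone.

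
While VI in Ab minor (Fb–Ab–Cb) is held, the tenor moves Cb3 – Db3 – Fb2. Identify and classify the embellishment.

Db3 is an escape tone.

The harmony at that moment is Fb major triad (Fb, Ab, Cb); Db3 is not a chord tone.
It is approached by step up from Cb3 and left by leap down to Fb2.
Step in, leap out — an escape tone.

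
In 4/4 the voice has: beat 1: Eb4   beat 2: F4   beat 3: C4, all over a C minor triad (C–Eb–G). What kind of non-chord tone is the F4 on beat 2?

The harmony at that moment is C minor triad (C, Eb, G); F4 is not a chord tone.
It is approached by step up from Eb4 and left by leap down to C4.
Step in, leap out, on a weak beat — an escape tone.

Escape tone.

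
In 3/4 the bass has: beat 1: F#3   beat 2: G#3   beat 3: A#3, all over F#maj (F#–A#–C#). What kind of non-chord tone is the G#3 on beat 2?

The harmony at that moment is F# major triad (F#, A#, C#); G#3 is not a chord tone.
It is approached by step up from F#3 and left by step up to A#3.
Step in, step out in the same direction — a passing tone.

Passing tone.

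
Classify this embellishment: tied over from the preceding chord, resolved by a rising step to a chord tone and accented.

Approach: by preparation — the pitch is first a chord tone, then held (tied or repeated) while the harmony changes under it. Departure: up by step. Metric position: strong.
A prepared dissonance that resolves upward by step — a retardation. (The same figure resolving downward would be a suspension.)

Retardation.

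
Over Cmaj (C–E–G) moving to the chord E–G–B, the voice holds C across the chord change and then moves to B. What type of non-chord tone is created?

C is a suspension.

The harmony at that moment is E minor triad (E, G, B); C is not a chord tone.
It is held over (the same pitch as the preceding C) and left by step down to B.
Held over from the previous chord and resolving down by step — a suspension.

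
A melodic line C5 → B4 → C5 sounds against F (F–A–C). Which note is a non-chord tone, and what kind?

The harmony at that moment is F major triad (F, A, C); B4 is not a chord tone.
It is approached by step down from C5 and left by step up to C5.
Step away and step back to the same note — a neighbor tone (lower neighbor).

B4 is a neighbor tone.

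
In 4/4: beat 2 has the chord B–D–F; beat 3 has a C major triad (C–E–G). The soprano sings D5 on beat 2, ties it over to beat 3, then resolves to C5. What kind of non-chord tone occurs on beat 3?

The harmony at that moment is C major triad (C, E, G); D5 is not a chord tone.
It is held over (the same pitch as the preceding D5) and left by step down to C5.
Held over from the previous chord and resolving down by step — a suspension.

Suspension.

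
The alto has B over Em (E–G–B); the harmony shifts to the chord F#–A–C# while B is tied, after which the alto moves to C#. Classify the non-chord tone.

The harmony at that moment is F# minor triad (F#, A, C#); B is not a chord tone.
It is held over (the same pitch as the preceding B) and left by step up to C#.
Held over from the previous chord and resolving up by step — a retardation.

B is a retardation.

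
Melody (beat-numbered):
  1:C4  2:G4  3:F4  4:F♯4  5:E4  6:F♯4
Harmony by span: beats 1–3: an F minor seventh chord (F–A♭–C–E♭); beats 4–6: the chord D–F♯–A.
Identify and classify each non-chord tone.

G4 (beat 2) — appoggiatura; E4 (beat 5) — neighbor tone.

The harmony at that moment is F minor seventh chord (F, A♭, C, E♭); G4 is not a chord tone.
It is approached by leap up from C4 and left by step down to F4.
Leap in, step out — an appoggiatura.
The harmony at that moment is D major triad (D, F♯, A); E4 is not a chord tone.
It is approached by step down from F♯4 and left by step up to F♯4.
Step away and step back to the same note — a neighbor tone (lower neighbor).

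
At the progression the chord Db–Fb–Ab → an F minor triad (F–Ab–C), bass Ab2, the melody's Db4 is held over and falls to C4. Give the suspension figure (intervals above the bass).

4–3 suspension.

At the second chord the bass is Ab2. The suspended Db4 lies a fourth above the bass; after resolving down by step to C4, the interval above the bass becomes a third.
Suspension figures are named by those two intervals: 4–3.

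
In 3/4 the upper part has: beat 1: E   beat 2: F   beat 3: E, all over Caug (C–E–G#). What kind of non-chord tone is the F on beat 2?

The harmony at that moment is C augmented triad (C, E, G#); F is not a chord tone.
It is approached by step up from E and left by step down to E.
Step away and step back to the same note — a neighbor tone (upper neighbor).

Upper neighbor tone.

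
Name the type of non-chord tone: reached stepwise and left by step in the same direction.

Approach: by step. Departure: by step, continuing in the same direction.
Stepwise on both sides with no change of direction means the note fills in the space between two different chord tones — a passing tone. (Had it turned back to its starting note it would be a neighbor tone instead.)

Passing tone.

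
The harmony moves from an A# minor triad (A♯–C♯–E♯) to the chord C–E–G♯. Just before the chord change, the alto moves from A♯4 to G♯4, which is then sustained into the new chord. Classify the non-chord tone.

The harmony at that moment is A♯ minor triad (A♯, C♯, E♯); G♯4 is not a chord tone.
It is approached by step down from A♯4 and then sustained as the same pitch into the next harmony.
Arriving early and becoming a chord tone when the harmony changes — an anticipation.

G♯4 is an anticipation.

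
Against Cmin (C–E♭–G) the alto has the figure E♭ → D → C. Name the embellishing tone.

The harmony at that moment is C minor triad (C, E♭, G); D is not a chord tone.
It is approached by step down from E♭ and left by step down to C.
Step in, step out in the same direction — a passing tone.

D is a passing tone.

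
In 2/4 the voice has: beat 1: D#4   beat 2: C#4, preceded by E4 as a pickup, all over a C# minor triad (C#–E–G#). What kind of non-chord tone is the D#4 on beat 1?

The harmony at that moment is C# minor triad (C#, E, G#); D#4 is not a chord tone.
It is approached by step down from E4 and left by step down to C#4.
Step in, step out in the same direction — a passing tone.

Passing tone.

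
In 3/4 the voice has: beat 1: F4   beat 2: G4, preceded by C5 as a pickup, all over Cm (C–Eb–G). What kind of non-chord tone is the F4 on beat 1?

The harmony at that moment is C minor triad (C, Eb, G); F4 is not a chord tone.
It is approached by leap down from C5 and left by step up to G4.
Leap in, step out, metrically accented — an appoggiatura.

Appoggiatura.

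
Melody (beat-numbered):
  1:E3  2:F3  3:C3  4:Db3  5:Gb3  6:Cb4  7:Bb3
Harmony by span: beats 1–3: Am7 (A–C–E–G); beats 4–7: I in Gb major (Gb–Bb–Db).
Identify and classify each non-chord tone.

The harmony at that moment is A minor seventh chord (A, C, E, G); F3 is not a chord tone.
It is approached by step up from E3 and left by leap down to C3.
Step in, leap out — an escape tone.
The harmony at that moment is Gb major triad (Gb, Bb, Db); Cb4 is not a chord tone.
It is approached by leap up from Gb3 and left by step down to Bb3.
Leap in, step out — an appoggiatura.

F3 (beat 2) — escape tone; Cb4 (beat 6) — appoggiatura.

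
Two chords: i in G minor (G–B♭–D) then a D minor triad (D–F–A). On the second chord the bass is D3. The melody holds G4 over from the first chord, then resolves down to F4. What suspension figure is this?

At the second chord the bass is D3. The suspended G4 lies a fourth above the bass; after resolving down by step to F4, the interval above the bass becomes a third.
Suspension figures are named by those two intervals: 4–3.

4–3 suspension.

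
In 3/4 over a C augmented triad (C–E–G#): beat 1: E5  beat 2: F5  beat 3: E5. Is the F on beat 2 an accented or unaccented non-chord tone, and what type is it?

Unaccented neighbor tone.

The harmony at that moment is C augmented triad (C, E, G#); F5 is not a chord tone.
It is approached by step up from E5 and left by step down to E5.
Step away and step back to the same note — a neighbor tone (upper neighbor).
It falls on a weak beat, so it is unaccented.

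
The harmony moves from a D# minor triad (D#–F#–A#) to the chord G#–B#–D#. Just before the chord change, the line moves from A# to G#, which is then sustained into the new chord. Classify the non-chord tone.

The harmony at that moment is D# minor triad (D#, F#, A#); G# is not a chord tone.
It is approached by step down from A# and then sustained as the same pitch into the next harmony.
Arriving early and becoming a chord tone when the harmony changes — an anticipation.

G# is an anticipation.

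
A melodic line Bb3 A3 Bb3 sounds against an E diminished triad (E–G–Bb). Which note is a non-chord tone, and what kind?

A3 is a neighbor tone.

The harmony at that moment is E diminished triad (E, G, Bb); A3 is not a chord tone.
It is approached by step down from Bb3 and left by step up to Bb3.
Step away and step back to the same note — a neighbor tone (lower neighbor).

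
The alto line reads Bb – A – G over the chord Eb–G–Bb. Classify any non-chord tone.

A is a passing tone.

The harmony at that moment is Eb major triad (Eb, G, Bb); A is not a chord tone.
It is approached by step down from Bb and left by step down to G.
Step in, step out in the same direction — a passing tone.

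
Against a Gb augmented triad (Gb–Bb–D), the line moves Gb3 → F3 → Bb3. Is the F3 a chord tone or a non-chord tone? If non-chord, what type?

The harmony at that moment is Gb augmented triad (Gb, Bb, D); F3 is not a chord tone.
It is approached by step down from Gb3 and left by leap up to Bb3.
Step in, leap out — an escape tone.

Non-chord tone — an escape tone.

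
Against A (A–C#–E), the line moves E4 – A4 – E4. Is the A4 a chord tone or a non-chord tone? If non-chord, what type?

A major triad contains A, C#, E; A is the root, so it is a chord tone.

Chord tone (the root of A major triad).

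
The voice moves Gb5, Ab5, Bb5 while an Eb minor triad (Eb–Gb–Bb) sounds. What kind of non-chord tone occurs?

The harmony at that moment is Eb minor triad (Eb, Gb, Bb); Ab5 is not a chord tone.
It is approached by step up from Gb5 and left by step up to Bb5.
Step in, step out in the same direction — a passing tone.

Ab5 is a passing tone.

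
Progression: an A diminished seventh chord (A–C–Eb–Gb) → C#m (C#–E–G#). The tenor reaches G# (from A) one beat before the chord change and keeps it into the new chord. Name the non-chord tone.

The harmony at that moment is A diminished seventh chord (A, C, Eb, Gb); G# is not a chord tone.
It is approached by step down from A and then sustained as the same pitch into the next harmony.
Arriving early and becoming a chord tone when the harmony changes — an anticipation.

G# is an anticipation.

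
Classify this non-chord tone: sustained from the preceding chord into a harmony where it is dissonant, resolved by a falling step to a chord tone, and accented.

Approach: by preparation — the pitch is first a chord tone, then held (tied or repeated) while the harmony changes under it. Departure: down by step. Metric position: strong.
A prepared dissonance that resolves downward by step — a suspension. (The same figure resolving upward would be a retardation.)

Suspension.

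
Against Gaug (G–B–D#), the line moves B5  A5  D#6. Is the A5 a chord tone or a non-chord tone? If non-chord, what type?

Non-chord tone — an escape tone.

The harmony at that moment is G augmented triad (G, B, D#); A5 is not a chord tone.
It is approached by step down from B5 and left by leap up to D#6.
Step in, leap out — an escape tone.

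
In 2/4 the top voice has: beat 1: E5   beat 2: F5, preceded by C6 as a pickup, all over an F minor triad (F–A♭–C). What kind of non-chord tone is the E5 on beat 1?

Appoggiatura.

The harmony at that moment is F minor triad (F, A♭, C); E5 is not a chord tone.
It is approached by leap down from C6 and left by step up to F5.
Leap in, step out, metrically accented — an appoggiatura.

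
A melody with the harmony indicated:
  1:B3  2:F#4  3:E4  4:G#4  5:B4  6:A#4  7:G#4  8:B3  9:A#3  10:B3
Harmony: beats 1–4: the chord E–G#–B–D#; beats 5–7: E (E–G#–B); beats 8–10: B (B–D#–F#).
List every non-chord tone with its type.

The harmony at that moment is E major seventh chord (E, G#, B, D#); F#4 is not a chord tone.
It is approached by leap up from B3 and left by step down to E4.
Leap in, step out — an appoggiatura.
The harmony at that moment is E major triad (E, G#, B); A#4 is not a chord tone.
It is approached by step down from B4 and left by step down to G#4.
Step in, step out in the same direction — a passing tone.
The harmony at that moment is B major triad (B, D#, F#); A#3 is not a chord tone.
It is approached by step down from B3 and left by step up to B3.
Step away and step back to the same note — a neighbor tone (lower neighbor).

F#4 (beat 2) — appoggiatura; A#4 (beat 6) — passing tone; A#3 (beat 9) — neighbor tone.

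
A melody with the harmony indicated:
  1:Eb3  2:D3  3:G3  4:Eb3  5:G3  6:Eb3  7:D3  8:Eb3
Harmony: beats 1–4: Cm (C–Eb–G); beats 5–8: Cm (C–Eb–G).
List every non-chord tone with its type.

The harmony at that moment is C minor triad (C, Eb, G); D3 is not a chord tone.
It is approached by step down from Eb3 and left by leap up to G3.
Step in, leap out — an escape tone.
The harmony at that moment is C minor triad (C, Eb, G); D3 is not a chord tone.
It is approached by step down from Eb3 and left by step up to Eb3.
Step away and step back to the same note — a neighbor tone (lower neighbor).

D3 (beat 2) — escape tone; D3 (beat 7) — neighbor tone.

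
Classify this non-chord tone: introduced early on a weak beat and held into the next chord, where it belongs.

Approach: ahead of the chord change (typically by step), so it is dissonant against the current harmony. Departure: none — the same pitch is restated or held and is a chord tone of the new harmony.
Dissonant first, consonant once the harmony catches up: the note simply arrives early — an anticipation. (The reverse timing, consonant first and dissonant after the change, would be a suspension or retardation.)

Anticipation.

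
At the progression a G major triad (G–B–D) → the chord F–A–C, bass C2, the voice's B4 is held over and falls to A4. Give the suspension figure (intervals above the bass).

At the second chord the bass is C2. The suspended B4 lies a seventh above the bass; after resolving down by step to A4, the interval above the bass becomes a sixth.
Suspension figures are named by those two intervals: 7–6.

7–6 suspension.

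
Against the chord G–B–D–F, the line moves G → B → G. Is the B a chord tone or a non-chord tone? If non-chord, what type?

G dominant seventh chord contains G, B, D, F; B is the third, so it is a chord tone.

Chord tone (the third of G dominant seventh chord).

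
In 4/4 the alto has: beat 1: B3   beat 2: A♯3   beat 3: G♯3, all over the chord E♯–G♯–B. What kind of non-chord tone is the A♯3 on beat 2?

Passing tone.

The harmony at that moment is E♯ diminished triad (E♯, G♯, B); A♯3 is not a chord tone.
It is approached by step down from B3 and left by step down to G♯3.
Step in, step out in the same direction — a passing tone.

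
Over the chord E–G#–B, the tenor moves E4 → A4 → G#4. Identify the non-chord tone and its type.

The harmony at that moment is E major triad (E, G#, B); A4 is not a chord tone.
It is approached by leap up from E4 and left by step down to G#4.
Leap in, step out — an appoggiatura.

A4 is an appoggiatura.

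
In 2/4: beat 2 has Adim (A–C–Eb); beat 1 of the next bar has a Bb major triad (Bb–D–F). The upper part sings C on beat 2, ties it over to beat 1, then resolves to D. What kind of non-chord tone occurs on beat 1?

The harmony at that moment is Bb major triad (Bb, D, F); C is not a chord tone.
It is held over (the same pitch as the preceding C) and left by step up to D.
Held over from the previous chord and resolving up by step — a retardation.

Retardation.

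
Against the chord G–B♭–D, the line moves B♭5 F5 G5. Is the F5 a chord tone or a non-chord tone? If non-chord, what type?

Non-chord tone — an appoggiatura.

The harmony at that moment is G minor triad (G, B♭, D); F5 is not a chord tone.
It is approached by leap down from B♭5 and left by step up to G5.
Leap in, step out — an appoggiatura.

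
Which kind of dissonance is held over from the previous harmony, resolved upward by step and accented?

Retardation.

Approach: by preparation — the pitch is first a chord tone, then held (tied or repeated) while the harmony changes under it. Departure: up by step. Metric position: strong.
A prepared dissonance that resolves upward by step — a retardation. (The same figure resolving downward would be a suspension.)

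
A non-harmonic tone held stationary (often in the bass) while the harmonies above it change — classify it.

Approach: none. Departure: none — a single pitch is sustained while the chords change around it, passing through harmonies that do not contain it.
No melodic motion at all; the dissonance is created entirely by the moving harmonies against the stationary note — a pedal tone (pedal point).

Pedal tone.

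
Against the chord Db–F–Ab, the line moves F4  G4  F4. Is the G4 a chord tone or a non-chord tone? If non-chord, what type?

Non-chord tone — a neighbor tone.

The harmony at that moment is Db major triad (Db, F, Ab); G4 is not a chord tone.
It is approached by step up from F4 and left by step down to F4.
Step away and step back to the same note — a neighbor tone (upper neighbor).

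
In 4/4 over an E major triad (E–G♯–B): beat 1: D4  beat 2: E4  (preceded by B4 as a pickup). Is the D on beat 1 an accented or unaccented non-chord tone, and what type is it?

Accented appoggiatura.

The harmony at that moment is E major triad (E, G♯, B); D4 is not a chord tone.
It is approached by leap down from B4 and left by step up to E4.
Leap in, step out — an appoggiatura.
It falls on the downbeat, so it is accented.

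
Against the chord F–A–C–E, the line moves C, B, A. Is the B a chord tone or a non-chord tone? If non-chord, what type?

Non-chord tone — a passing tone.

The harmony at that moment is F major seventh chord (F, A, C, E); B is not a chord tone.
It is approached by step down from C and left by step down to A.
Step in, step out in the same direction — a passing tone.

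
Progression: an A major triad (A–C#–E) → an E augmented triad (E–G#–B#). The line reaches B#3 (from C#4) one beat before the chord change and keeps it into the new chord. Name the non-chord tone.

B#3 is an anticipation.

The harmony at that moment is A major triad (A, C#, E); B#3 is not a chord tone.
It is approached by step down from C#4 and then sustained as the same pitch into the next harmony.
Arriving early and becoming a chord tone when the harmony changes — an anticipation.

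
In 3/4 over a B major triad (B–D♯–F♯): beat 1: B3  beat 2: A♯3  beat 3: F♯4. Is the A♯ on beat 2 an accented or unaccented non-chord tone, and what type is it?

The harmony at that moment is B major triad (B, D♯, F♯); A♯3 is not a chord tone.
It is approached by step down from B3 and left by leap up to F♯4.
Step in, leap out — an escape tone.
It falls on a weak beat, so it is unaccented.

Unaccented escape tone.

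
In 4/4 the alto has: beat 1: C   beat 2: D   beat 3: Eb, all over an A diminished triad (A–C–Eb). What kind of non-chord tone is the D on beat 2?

Passing tone.

The harmony at that moment is A diminished triad (A, C, Eb); D is not a chord tone.
It is approached by step up from C and left by step up to Eb.
Step in, step out in the same direction — a passing tone.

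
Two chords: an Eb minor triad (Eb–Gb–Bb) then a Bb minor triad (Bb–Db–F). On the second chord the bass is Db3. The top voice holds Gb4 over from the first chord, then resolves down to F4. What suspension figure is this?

4–3 suspension.

At the second chord the bass is Db3. The suspended Gb4 lies a fourth above the bass; after resolving down by step to F4, the interval above the bass becomes a third.
Suspension figures are named by those two intervals: 4–3.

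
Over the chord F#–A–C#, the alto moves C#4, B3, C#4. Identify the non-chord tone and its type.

The harmony at that moment is F# minor triad (F#, A, C#); B3 is not a chord tone.
It is approached by step down from C#4 and left by step up to C#4.
Step away and step back to the same note — a neighbor tone (lower neighbor).

B3 is a neighbor tone.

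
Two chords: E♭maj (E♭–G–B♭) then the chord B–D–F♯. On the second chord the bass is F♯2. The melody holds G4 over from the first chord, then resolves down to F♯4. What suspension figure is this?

9–8 suspension.

At the second chord the bass is F♯2. The suspended G4 lies a ninth above the bass; after resolving down by step to F♯4, the interval above the bass becomes an octave.
Suspension figures are named by those two intervals: 9–8.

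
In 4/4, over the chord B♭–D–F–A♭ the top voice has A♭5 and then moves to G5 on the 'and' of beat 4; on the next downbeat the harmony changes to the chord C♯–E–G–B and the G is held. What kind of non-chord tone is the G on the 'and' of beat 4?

The harmony at that moment is B♭ dominant seventh chord (B♭, D, F, A♭); G5 is not a chord tone.
It is approached by step down from A♭5 and then sustained as the same pitch into the next harmony.
Arriving early and becoming a chord tone when the harmony changes — an anticipation.

Anticipation.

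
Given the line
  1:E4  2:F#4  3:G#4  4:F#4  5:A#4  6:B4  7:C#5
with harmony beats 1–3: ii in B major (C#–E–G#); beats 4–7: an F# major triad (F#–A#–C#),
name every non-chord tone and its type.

The harmony at that moment is C# minor triad (C#, E, G#); F#4 is not a chord tone.
It is approached by step up from E4 and left by step up to G#4.
Step in, step out in the same direction — a passing tone.
The harmony at that moment is F# major triad (F#, A#, C#); B4 is not a chord tone.
It is approached by step up from A#4 and left by step up to C#5.
Step in, step out in the same direction — a passing tone.

F#4 (beat 2) — passing tone; B4 (beat 6) — passing tone.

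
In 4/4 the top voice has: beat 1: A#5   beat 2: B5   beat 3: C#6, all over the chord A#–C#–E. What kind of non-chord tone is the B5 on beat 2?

The harmony at that moment is A# diminished triad (A#, C#, E); B5 is not a chord tone.
It is approached by step up from A#5 and left by step up to C#6.
Step in, step out in the same direction — a passing tone.

Passing tone.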